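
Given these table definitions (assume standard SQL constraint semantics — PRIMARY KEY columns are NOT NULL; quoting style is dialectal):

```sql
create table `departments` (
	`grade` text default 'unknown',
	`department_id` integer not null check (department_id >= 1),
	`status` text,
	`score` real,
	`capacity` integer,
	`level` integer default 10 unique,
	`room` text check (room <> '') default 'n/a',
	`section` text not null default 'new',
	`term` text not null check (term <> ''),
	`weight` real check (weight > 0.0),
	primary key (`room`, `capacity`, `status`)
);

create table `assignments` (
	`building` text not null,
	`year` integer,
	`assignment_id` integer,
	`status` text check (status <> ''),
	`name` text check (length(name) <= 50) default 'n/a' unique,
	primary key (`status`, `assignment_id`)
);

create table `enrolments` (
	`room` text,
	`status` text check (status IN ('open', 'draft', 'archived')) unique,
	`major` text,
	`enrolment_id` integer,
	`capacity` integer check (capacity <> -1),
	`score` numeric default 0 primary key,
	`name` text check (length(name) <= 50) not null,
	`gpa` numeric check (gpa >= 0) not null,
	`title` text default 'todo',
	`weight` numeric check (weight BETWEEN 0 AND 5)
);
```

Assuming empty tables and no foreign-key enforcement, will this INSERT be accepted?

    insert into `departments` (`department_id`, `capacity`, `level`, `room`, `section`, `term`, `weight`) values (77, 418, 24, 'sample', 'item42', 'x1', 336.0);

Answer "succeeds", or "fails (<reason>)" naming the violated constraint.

fails (NOT NULL on status)

status is omitted from the column list and has no DEFAULT, so it would receive NULL.
But status is part of the PRIMARY KEY (implied NOT NULL).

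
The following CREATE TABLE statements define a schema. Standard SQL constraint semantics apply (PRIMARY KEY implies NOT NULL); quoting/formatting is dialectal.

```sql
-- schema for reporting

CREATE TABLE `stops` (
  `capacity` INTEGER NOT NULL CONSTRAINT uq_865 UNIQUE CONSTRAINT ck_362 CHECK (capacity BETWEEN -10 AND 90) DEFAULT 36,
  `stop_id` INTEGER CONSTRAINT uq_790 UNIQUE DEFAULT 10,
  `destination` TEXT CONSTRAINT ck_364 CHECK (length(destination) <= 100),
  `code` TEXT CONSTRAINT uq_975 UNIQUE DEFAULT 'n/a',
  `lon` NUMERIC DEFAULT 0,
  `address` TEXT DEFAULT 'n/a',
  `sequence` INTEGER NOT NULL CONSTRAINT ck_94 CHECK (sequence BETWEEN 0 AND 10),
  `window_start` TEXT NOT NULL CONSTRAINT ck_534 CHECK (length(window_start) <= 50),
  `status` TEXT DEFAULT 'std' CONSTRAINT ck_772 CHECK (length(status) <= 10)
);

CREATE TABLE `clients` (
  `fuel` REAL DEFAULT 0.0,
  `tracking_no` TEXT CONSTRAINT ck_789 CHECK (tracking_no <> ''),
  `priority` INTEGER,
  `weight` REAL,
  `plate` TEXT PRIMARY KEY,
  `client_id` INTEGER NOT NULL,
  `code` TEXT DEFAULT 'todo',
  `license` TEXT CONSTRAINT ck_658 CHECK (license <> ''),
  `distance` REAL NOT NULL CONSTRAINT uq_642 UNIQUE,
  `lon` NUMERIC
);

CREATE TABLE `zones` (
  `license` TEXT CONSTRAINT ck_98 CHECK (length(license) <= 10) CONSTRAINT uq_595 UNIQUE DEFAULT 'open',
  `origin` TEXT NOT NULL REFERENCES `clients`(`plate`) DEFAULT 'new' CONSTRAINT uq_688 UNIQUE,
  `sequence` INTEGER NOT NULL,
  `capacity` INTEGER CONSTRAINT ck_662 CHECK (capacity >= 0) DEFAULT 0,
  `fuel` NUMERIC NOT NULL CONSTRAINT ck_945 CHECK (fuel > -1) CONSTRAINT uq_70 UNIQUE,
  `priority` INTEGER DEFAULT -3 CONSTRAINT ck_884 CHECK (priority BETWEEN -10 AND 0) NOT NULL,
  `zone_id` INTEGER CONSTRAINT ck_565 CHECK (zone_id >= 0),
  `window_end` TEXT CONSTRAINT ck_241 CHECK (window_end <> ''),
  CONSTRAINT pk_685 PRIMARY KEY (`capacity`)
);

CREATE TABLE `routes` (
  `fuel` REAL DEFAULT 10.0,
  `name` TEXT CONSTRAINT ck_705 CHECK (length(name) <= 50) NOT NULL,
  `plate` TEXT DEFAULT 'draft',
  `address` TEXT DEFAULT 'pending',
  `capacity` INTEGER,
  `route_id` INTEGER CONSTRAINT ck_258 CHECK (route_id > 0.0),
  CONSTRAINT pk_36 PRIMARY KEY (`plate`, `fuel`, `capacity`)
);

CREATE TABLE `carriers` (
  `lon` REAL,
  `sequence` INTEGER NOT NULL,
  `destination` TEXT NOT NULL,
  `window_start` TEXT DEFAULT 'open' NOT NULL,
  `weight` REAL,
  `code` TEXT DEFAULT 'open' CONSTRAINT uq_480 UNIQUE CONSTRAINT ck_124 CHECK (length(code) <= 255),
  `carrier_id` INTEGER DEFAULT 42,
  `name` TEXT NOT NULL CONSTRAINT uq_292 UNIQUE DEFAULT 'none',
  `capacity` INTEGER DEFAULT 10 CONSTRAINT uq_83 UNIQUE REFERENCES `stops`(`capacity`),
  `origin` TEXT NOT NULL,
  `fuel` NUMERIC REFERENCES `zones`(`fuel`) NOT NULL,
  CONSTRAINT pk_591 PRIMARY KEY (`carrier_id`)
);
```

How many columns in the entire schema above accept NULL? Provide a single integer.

stops: 6 nullable (stop_id, destination, code, lon, address, status — PK none and explicit NOT NULL columns excluded).
clients: 7 nullable (fuel, tracking_no, priority, weight, code, license, lon — PK (plate) and explicit NOT NULL columns excluded).
zones: 3 nullable (license, zone_id, window_end — PK (capacity) and explicit NOT NULL columns excluded).
routes: 2 nullable (address, route_id — PK (plate, fuel, capacity) and explicit NOT NULL columns excluded).
carriers: 4 nullable (lon, weight, code, capacity — PK (carrier_id) and explicit NOT NULL columns excluded).
Total: 6 + 7 + 3 + 2 + 4 = 22.

22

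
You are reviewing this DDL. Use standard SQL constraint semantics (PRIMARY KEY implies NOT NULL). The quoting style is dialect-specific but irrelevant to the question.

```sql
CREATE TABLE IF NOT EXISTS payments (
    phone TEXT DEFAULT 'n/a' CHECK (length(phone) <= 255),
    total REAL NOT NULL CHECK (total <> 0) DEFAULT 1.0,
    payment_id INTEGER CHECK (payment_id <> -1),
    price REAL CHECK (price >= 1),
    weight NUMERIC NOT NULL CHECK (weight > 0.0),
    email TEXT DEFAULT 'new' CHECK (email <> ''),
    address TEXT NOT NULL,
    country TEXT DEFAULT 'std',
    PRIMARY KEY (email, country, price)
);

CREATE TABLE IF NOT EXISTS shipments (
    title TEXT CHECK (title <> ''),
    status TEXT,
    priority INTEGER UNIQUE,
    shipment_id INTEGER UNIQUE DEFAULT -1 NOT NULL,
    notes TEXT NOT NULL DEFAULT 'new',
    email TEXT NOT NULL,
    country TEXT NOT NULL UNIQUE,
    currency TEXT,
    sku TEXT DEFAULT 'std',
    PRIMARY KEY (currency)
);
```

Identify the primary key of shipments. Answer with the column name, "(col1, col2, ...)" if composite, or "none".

currency

currency is declared PRIMARY KEY as a table-level PRIMARY KEY clause.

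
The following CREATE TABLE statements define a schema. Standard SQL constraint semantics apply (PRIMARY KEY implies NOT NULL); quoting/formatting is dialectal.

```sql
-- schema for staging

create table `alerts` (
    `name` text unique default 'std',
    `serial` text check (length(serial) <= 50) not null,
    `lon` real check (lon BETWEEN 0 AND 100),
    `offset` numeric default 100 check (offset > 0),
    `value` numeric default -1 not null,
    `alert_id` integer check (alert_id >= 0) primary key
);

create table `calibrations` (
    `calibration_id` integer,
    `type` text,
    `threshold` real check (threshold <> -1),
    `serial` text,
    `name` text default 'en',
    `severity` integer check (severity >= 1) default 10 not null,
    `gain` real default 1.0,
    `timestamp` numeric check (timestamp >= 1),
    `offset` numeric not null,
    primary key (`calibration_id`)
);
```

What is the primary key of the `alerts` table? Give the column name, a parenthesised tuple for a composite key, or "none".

alert_id

alert_id is declared PRIMARY KEY inline on the column.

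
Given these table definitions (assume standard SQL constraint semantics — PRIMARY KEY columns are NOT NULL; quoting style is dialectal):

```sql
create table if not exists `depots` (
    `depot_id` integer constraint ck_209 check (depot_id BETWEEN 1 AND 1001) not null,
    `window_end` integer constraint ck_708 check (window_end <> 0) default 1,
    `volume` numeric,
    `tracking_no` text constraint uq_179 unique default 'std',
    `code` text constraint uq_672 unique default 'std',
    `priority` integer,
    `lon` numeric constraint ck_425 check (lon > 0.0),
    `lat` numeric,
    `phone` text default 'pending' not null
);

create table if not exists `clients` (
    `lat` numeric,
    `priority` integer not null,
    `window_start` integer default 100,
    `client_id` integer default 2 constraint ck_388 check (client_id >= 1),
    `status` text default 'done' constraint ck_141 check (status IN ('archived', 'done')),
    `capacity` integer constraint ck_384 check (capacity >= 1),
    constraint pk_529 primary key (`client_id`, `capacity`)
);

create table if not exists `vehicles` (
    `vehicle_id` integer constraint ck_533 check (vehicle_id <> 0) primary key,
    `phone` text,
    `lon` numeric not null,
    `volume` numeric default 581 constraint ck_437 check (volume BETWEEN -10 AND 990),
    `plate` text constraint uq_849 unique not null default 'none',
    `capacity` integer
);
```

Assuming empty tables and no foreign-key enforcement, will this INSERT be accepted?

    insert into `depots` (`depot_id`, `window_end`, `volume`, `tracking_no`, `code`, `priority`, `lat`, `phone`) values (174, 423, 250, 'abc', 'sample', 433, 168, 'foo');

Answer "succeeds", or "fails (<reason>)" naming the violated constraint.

NOT NULL columns: depot_id is supplied; phone is supplied.
CHECK constraints: 174 satisfies (depot_id BETWEEN 1 AND 1001); 423 satisfies (window_end <> 0).
No constraint is violated.

succeeds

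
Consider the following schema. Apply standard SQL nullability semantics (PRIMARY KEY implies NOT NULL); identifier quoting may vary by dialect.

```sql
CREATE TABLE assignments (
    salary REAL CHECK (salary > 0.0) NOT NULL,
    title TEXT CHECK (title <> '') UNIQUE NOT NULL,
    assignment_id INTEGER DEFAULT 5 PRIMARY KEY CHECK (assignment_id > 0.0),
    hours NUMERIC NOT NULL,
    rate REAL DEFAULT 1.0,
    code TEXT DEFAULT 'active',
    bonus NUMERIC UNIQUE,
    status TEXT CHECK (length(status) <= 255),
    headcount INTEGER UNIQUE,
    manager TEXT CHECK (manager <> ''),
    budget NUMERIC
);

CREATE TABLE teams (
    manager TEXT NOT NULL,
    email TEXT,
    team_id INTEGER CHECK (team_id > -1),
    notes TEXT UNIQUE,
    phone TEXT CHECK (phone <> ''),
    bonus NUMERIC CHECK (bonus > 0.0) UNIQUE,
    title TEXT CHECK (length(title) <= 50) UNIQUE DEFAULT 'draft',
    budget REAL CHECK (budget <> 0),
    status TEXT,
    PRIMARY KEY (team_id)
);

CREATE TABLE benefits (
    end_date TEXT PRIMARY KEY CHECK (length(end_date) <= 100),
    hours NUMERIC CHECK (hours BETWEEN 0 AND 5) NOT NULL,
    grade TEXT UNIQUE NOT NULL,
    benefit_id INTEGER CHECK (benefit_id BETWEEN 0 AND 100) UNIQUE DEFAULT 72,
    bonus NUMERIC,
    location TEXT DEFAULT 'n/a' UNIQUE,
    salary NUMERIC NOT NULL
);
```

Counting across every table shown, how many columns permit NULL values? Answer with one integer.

assignments: 7 nullable (rate, code, bonus, status, headcount, manager, budget — PK (assignment_id) and explicit NOT NULL columns excluded).
teams: 7 nullable (email, notes, phone, bonus, title, budget, status — PK (team_id) and explicit NOT NULL columns excluded).
benefits: 3 nullable (benefit_id, bonus, location — PK (end_date) and explicit NOT NULL columns excluded).
Total: 7 + 7 + 3 = 17.

17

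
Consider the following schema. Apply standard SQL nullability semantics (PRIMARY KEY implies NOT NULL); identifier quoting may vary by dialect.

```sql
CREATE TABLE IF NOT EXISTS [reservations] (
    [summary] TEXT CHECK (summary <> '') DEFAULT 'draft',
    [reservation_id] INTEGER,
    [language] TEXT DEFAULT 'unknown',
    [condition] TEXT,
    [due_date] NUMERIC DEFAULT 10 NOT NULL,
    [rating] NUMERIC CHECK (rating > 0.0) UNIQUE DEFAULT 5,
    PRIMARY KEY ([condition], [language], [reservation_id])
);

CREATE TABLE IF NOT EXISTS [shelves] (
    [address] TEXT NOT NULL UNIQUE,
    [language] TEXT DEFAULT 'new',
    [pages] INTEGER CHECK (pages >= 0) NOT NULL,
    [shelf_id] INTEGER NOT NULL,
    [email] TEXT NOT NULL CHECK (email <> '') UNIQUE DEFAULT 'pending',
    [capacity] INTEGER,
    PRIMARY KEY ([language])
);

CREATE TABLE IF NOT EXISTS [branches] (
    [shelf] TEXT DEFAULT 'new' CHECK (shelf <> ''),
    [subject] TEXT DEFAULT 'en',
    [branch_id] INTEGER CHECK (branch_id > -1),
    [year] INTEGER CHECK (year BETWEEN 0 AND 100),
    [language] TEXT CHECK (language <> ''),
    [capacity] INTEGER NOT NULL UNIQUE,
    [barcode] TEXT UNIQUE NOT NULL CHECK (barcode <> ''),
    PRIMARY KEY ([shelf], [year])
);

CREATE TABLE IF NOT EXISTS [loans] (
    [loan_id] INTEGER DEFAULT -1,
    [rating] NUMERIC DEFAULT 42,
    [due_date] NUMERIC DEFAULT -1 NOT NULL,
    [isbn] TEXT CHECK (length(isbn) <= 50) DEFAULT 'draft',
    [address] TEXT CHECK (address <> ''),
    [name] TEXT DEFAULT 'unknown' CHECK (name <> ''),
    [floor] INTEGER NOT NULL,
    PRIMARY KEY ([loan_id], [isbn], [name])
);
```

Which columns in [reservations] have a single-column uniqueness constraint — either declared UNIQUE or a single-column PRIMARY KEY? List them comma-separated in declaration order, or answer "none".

rating

- summary: no UNIQUE or single-column PK constraint.
- reservation_id: part of a composite PRIMARY KEY — only the tuple is unique, not this column on its own.
- language: part of a composite PRIMARY KEY — only the tuple is unique, not this column on its own.
- condition: part of a composite PRIMARY KEY — only the tuple is unique, not this column on its own.
- due_date: no UNIQUE or single-column PK constraint.
- rating: declared UNIQUE → unique.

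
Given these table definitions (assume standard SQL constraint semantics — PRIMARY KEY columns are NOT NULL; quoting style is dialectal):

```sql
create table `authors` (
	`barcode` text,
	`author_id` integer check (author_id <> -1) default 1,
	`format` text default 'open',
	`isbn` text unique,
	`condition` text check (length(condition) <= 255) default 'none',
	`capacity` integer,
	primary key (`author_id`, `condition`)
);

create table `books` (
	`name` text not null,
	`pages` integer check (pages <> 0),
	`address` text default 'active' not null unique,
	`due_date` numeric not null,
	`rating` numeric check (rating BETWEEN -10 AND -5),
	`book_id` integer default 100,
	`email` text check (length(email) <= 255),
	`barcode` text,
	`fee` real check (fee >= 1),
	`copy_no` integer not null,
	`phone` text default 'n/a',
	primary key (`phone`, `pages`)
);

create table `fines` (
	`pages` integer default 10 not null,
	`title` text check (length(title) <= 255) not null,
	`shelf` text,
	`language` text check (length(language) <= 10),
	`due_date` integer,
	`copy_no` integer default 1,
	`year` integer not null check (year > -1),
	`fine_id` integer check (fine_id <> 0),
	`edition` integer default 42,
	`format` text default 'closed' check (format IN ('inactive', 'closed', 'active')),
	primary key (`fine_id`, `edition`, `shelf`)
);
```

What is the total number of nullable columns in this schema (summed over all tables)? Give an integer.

authors: 4 nullable (barcode, format, isbn, capacity — PK (author_id, condition) and explicit NOT NULL columns excluded).
books: 5 nullable (rating, book_id, email, barcode, fee — PK (phone, pages) and explicit NOT NULL columns excluded).
fines: 4 nullable (language, due_date, copy_no, format — PK (fine_id, edition, shelf) and explicit NOT NULL columns excluded).
Total: 4 + 5 + 4 = 13.

13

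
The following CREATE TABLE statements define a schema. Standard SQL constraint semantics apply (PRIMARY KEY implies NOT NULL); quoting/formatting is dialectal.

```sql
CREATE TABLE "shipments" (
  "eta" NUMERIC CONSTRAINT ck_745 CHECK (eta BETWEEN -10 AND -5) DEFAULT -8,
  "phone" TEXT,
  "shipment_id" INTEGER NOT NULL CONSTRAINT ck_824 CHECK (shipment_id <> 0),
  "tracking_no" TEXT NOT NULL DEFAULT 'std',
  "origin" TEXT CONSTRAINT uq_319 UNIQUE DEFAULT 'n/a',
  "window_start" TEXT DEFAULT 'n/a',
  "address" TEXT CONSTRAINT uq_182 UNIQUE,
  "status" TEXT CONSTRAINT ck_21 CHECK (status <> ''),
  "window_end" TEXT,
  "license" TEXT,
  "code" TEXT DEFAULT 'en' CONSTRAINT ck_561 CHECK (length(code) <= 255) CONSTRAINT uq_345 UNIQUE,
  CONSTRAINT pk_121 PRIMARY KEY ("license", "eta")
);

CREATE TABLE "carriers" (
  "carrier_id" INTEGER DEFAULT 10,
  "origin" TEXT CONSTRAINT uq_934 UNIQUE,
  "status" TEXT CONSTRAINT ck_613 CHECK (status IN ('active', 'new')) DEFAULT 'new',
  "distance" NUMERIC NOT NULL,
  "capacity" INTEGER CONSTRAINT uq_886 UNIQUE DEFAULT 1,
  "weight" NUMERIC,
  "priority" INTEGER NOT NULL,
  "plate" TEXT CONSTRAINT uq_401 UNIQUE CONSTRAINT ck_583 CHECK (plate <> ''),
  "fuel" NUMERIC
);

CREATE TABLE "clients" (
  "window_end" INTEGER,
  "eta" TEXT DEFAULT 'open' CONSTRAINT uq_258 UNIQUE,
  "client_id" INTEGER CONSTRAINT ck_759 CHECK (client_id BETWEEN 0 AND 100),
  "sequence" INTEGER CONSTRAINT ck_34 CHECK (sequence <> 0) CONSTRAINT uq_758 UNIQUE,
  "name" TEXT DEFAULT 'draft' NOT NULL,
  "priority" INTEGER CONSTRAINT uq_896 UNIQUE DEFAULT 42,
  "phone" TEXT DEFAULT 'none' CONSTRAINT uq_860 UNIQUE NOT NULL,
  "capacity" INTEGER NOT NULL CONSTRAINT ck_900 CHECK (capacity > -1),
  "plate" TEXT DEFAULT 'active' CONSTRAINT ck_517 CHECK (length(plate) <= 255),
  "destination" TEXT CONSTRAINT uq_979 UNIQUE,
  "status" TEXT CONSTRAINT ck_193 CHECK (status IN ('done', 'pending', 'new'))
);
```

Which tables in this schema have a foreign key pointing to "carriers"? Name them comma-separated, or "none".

No REFERENCES clause anywhere in the schema names carriers.

none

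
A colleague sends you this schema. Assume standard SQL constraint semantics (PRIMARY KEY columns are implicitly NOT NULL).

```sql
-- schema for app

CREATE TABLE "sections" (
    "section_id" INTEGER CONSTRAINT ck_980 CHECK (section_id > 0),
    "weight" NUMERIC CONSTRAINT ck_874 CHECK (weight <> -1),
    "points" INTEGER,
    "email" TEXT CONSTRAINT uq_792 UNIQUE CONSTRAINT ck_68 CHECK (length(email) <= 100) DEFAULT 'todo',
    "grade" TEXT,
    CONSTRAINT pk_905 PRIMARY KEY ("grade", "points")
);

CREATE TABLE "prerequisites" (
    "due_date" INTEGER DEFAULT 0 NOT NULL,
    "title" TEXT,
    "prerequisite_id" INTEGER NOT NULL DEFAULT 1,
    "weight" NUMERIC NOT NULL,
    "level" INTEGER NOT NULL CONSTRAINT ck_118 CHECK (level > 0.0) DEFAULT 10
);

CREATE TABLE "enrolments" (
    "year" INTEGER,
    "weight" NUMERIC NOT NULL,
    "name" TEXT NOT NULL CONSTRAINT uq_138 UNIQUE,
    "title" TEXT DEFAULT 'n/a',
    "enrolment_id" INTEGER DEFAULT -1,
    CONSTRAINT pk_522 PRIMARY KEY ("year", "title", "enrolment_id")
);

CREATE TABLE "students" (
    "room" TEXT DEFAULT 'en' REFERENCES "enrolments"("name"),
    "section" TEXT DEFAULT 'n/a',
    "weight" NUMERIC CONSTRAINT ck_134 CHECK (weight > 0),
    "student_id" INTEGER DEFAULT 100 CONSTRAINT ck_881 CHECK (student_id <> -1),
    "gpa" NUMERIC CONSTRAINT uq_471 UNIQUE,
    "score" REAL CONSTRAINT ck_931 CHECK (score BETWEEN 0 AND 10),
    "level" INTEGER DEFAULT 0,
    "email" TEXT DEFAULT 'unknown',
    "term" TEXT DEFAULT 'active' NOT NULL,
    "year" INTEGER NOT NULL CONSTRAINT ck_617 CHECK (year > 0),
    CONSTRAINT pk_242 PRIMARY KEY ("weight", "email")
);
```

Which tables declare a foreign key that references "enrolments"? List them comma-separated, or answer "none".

students

- students.room references enrolments(name).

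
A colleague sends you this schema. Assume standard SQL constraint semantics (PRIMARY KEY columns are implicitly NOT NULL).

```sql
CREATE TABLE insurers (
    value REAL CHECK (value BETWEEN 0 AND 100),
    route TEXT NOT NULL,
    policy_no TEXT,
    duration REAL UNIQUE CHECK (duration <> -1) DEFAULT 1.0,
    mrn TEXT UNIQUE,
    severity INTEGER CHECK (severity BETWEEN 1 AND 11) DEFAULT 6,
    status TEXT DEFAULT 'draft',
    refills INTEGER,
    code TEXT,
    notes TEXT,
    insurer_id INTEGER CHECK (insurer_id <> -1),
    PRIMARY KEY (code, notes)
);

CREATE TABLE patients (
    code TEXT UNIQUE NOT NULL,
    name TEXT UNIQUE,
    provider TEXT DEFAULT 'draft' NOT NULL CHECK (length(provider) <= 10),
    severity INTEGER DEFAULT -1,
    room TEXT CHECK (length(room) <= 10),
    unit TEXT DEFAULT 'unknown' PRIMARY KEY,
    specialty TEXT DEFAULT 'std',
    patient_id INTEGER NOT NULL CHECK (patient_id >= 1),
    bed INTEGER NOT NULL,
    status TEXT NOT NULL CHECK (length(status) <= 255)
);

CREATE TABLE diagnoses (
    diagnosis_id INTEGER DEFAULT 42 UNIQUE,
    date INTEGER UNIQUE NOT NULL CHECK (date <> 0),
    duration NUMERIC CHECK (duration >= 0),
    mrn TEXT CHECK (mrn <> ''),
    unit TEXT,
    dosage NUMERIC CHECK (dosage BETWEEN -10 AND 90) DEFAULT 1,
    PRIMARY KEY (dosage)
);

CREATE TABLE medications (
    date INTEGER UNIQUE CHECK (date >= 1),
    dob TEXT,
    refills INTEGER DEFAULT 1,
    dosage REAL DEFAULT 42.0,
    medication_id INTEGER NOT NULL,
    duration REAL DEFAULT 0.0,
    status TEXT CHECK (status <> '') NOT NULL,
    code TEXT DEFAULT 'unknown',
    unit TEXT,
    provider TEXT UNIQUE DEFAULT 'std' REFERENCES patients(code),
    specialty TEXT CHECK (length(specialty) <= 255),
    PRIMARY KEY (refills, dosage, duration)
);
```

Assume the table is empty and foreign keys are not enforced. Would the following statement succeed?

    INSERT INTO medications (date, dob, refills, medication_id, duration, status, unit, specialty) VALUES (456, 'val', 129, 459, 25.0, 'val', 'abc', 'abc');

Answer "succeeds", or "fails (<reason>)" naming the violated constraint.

NOT NULL columns: dosage defaults to 42.0; duration is supplied; medication_id is supplied; refills is supplied; status is supplied.
CHECK constraints: 456 satisfies (date >= 1); 'val' satisfies (status <> ''); 'abc' satisfies (length(specialty) <= 255).
No constraint is violated.

succeeds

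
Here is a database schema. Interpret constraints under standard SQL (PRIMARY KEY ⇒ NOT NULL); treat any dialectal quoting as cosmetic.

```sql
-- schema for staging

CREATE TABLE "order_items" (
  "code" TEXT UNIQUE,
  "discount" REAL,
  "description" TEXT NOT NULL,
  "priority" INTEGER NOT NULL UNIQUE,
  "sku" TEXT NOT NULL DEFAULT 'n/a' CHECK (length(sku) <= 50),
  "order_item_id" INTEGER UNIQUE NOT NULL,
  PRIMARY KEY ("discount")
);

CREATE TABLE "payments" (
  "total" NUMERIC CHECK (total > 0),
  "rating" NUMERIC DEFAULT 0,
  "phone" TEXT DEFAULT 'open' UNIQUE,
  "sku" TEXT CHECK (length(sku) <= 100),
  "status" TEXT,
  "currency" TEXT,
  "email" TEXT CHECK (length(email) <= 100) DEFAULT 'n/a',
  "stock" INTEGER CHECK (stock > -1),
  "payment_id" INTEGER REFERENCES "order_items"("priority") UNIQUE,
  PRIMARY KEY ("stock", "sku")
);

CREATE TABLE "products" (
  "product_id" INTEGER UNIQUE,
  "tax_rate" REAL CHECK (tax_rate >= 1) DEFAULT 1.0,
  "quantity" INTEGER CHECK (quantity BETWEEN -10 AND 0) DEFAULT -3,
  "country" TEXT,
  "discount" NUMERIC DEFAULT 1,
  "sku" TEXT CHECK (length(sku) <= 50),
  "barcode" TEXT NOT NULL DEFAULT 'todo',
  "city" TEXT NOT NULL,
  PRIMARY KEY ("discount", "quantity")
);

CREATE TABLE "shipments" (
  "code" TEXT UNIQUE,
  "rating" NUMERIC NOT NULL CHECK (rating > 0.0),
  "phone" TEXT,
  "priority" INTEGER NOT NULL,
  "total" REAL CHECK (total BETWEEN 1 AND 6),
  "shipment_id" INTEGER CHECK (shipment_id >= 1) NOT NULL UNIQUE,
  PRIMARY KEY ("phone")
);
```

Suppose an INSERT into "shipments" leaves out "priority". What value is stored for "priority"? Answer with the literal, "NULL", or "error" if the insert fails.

priority has no DEFAULT clause.
Omitting it would insert NULL, but it is declared NOT NULL, so the INSERT fails.

error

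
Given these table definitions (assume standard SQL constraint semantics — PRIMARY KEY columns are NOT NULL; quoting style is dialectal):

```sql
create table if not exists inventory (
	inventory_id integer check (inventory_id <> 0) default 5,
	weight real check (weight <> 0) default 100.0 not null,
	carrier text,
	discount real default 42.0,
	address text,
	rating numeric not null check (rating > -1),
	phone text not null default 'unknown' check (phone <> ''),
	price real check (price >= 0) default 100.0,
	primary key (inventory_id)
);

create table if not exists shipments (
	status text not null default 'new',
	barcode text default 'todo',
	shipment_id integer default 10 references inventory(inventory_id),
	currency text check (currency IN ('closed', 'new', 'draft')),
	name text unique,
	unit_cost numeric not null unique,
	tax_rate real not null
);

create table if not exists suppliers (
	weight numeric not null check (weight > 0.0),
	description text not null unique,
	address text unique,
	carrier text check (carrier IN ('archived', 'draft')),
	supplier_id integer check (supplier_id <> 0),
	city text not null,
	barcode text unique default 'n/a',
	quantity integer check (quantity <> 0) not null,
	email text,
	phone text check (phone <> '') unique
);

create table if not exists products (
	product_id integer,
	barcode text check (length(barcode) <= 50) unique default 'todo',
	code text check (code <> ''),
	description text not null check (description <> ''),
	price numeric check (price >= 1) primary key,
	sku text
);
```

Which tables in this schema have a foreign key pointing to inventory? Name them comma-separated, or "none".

shipments

- shipments.shipment_id references inventory(inventory_id).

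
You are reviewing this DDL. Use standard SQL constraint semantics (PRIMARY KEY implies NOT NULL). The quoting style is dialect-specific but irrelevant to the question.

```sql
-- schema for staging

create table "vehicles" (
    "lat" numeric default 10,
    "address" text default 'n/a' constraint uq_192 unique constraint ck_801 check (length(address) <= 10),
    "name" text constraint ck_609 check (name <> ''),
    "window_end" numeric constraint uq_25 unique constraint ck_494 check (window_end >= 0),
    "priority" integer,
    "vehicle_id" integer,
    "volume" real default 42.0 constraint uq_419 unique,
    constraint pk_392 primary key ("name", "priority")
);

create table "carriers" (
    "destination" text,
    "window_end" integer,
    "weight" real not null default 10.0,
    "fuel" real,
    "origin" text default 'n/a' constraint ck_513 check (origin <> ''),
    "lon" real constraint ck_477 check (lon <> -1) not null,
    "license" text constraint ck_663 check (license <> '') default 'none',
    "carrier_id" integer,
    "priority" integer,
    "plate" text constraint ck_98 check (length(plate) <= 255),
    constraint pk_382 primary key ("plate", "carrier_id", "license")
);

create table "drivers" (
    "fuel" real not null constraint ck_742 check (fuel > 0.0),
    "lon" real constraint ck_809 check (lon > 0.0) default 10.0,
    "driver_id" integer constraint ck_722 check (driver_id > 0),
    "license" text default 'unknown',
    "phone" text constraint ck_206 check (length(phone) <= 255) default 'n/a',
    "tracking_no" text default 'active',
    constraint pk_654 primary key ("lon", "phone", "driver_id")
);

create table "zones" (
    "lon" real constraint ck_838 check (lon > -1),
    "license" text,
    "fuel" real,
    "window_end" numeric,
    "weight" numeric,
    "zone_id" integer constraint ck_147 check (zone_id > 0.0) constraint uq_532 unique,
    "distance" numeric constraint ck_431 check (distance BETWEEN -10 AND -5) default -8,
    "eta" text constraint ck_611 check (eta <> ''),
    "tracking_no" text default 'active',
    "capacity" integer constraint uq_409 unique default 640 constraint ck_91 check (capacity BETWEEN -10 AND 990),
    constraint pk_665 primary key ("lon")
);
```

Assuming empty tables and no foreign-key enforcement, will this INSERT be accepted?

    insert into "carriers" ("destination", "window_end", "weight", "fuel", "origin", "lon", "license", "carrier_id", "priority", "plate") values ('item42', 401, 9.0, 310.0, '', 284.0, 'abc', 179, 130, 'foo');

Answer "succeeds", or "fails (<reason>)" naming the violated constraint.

The value '' for origin violates CHECK (origin <> '').

fails (CHECK on origin)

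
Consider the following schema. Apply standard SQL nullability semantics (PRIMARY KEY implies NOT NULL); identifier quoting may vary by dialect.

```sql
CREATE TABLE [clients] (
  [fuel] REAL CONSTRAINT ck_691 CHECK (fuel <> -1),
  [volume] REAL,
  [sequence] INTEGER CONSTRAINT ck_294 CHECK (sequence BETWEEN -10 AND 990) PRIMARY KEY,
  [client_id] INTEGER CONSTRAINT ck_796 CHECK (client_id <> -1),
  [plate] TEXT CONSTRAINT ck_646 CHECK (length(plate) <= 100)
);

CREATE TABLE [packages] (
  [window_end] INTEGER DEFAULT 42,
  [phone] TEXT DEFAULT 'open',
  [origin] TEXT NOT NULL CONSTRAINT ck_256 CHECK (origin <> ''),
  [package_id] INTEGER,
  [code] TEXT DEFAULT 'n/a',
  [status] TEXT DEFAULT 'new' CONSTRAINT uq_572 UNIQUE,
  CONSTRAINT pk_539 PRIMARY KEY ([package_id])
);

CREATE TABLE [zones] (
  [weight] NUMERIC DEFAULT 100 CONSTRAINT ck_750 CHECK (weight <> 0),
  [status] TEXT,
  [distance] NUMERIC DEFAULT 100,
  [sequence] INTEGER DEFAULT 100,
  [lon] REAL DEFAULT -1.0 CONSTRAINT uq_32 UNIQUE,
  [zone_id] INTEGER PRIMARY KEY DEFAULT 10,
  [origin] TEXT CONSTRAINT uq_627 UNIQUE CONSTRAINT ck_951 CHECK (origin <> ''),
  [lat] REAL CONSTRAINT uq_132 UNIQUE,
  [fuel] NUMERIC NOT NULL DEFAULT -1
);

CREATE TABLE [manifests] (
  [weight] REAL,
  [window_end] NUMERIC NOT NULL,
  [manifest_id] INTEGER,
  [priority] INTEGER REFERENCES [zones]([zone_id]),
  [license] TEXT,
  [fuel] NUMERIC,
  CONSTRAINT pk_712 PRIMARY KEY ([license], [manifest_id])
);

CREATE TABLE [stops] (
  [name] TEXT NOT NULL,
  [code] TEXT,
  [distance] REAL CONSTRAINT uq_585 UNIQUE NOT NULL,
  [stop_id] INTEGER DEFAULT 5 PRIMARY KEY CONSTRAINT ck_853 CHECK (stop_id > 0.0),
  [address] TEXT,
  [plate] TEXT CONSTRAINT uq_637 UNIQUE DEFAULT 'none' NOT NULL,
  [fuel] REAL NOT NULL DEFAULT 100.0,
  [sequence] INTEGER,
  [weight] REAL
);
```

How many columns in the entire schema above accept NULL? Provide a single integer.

22

clients: 4 nullable (fuel, volume, client_id, plate — PK (sequence) and explicit NOT NULL columns excluded).
packages: 4 nullable (window_end, phone, code, status — PK (package_id) and explicit NOT NULL columns excluded).
zones: 7 nullable (weight, status, distance, sequence, lon, origin, lat — PK (zone_id) and explicit NOT NULL columns excluded).
manifests: 3 nullable (weight, priority, fuel — PK (license, manifest_id) and explicit NOT NULL columns excluded).
stops: 4 nullable (code, address, sequence, weight — PK (stop_id) and explicit NOT NULL columns excluded).
Total: 4 + 4 + 7 + 3 + 4 = 22.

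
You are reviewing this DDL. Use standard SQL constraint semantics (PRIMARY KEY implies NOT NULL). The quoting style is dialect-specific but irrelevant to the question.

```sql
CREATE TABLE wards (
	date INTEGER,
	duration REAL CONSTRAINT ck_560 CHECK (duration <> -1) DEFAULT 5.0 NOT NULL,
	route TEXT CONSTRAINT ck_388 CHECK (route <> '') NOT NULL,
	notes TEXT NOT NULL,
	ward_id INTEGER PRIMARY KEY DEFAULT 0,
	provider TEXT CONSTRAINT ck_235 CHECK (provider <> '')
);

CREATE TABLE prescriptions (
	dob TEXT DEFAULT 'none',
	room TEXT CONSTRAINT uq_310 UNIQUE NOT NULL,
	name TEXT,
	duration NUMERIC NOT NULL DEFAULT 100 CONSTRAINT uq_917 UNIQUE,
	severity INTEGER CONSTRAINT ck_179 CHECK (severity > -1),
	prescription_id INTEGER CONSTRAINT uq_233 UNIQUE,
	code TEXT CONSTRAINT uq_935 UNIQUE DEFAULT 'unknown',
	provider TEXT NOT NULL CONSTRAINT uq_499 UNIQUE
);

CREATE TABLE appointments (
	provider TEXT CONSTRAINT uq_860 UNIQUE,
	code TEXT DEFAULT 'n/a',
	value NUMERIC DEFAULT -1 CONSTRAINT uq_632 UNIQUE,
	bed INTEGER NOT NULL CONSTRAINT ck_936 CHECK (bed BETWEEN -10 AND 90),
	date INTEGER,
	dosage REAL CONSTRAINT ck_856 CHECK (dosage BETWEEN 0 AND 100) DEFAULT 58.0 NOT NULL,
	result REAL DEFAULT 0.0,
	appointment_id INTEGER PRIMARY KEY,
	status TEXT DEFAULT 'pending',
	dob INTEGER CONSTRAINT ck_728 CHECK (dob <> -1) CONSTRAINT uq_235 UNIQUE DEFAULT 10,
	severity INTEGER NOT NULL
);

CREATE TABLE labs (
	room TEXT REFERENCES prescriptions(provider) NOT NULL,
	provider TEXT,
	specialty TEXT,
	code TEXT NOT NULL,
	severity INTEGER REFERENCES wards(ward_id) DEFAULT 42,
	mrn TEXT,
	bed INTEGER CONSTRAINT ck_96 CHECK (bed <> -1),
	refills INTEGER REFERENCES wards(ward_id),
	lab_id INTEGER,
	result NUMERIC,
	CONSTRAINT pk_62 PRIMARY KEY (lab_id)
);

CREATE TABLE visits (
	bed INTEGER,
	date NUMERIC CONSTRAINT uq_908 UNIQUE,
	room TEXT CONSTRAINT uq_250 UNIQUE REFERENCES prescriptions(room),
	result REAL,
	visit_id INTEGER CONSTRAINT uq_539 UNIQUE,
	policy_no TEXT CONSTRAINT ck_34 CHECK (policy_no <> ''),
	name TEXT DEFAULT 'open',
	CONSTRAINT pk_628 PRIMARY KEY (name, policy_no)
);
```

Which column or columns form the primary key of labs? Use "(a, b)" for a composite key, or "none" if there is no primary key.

lab_id is declared PRIMARY KEY as a table-level PRIMARY KEY clause.

lab_id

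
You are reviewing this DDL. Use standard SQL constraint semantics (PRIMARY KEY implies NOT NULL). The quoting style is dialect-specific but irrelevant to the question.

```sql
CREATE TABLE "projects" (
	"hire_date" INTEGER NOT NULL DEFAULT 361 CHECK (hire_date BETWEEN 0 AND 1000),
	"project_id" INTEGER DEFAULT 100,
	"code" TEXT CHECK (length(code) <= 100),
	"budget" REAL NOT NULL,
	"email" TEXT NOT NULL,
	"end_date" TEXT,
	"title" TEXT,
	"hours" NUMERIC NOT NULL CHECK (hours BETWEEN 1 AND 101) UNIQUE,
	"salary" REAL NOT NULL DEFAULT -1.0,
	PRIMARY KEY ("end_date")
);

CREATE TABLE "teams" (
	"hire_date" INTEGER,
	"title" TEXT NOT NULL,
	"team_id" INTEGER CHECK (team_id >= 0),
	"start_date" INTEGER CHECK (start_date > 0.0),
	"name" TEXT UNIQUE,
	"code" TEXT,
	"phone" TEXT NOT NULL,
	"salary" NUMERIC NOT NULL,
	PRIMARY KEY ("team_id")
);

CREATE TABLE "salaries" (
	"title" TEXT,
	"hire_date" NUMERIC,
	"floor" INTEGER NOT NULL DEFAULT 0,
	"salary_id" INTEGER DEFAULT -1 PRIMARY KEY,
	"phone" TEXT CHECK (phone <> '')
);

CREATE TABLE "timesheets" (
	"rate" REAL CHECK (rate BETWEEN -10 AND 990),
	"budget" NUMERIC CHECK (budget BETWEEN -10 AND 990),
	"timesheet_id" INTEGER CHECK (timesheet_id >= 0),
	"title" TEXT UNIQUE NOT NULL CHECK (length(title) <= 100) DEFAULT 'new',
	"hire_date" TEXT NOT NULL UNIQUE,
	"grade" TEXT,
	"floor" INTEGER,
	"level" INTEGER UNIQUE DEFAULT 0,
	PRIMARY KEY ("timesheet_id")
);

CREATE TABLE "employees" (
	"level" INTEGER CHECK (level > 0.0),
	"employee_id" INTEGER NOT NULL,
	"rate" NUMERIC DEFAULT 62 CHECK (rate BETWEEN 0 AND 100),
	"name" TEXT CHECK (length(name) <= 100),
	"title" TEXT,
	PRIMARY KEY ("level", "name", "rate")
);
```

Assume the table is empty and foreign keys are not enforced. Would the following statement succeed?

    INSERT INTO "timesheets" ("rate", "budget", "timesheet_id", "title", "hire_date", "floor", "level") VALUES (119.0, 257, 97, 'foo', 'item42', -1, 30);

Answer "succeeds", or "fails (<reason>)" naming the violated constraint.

NOT NULL columns: hire_date is supplied; timesheet_id is supplied; title is supplied.
CHECK constraints: 119.0 satisfies (rate BETWEEN -10 AND 990); 257 satisfies (budget BETWEEN -10 AND 990); 97 satisfies (timesheet_id >= 0); 'foo' satisfies (length(title) <= 100).
No constraint is violated.

succeeds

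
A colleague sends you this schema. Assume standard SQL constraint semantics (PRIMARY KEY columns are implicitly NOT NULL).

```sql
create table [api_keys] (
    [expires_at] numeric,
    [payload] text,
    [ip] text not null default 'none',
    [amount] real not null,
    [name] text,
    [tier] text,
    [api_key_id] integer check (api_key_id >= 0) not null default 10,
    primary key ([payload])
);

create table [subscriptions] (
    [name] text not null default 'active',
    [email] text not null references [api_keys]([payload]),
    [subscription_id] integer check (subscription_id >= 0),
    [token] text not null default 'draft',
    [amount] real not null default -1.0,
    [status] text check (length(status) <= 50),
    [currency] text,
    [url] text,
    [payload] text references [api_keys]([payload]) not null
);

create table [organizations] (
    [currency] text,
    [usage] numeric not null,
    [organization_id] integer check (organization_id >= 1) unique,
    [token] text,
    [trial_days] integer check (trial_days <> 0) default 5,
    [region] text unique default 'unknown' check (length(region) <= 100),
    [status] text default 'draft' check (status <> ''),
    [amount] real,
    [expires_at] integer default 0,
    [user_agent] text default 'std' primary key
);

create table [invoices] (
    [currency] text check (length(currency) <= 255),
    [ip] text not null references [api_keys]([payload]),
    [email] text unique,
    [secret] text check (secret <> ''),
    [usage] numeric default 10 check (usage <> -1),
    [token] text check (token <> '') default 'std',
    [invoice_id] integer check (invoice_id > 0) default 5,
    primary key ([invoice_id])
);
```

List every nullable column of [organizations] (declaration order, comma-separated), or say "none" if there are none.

- currency: no NOT NULL constraint applies → nullable.
- usage: declared NOT NULL → not nullable.
- organization_id: CHECK does not forbid NULL (a CHECK constraint passes when its expression is NULL) → nullable.
- token: no NOT NULL constraint applies → nullable.
- trial_days: CHECK does not forbid NULL (a CHECK constraint passes when its expression is NULL) → nullable.
- region: CHECK does not forbid NULL (a CHECK constraint passes when its expression is NULL) → nullable.
- status: CHECK does not forbid NULL (a CHECK constraint passes when its expression is NULL) → nullable.
- amount: no NOT NULL constraint applies → nullable.
- expires_at: DEFAULT only fills an omitted column; an explicit NULL is still allowed → nullable.
- user_agent: part of the PRIMARY KEY, which implies NOT NULL → not nullable.

currency, organization_id, token, trial_days, region, status, amount, expires_at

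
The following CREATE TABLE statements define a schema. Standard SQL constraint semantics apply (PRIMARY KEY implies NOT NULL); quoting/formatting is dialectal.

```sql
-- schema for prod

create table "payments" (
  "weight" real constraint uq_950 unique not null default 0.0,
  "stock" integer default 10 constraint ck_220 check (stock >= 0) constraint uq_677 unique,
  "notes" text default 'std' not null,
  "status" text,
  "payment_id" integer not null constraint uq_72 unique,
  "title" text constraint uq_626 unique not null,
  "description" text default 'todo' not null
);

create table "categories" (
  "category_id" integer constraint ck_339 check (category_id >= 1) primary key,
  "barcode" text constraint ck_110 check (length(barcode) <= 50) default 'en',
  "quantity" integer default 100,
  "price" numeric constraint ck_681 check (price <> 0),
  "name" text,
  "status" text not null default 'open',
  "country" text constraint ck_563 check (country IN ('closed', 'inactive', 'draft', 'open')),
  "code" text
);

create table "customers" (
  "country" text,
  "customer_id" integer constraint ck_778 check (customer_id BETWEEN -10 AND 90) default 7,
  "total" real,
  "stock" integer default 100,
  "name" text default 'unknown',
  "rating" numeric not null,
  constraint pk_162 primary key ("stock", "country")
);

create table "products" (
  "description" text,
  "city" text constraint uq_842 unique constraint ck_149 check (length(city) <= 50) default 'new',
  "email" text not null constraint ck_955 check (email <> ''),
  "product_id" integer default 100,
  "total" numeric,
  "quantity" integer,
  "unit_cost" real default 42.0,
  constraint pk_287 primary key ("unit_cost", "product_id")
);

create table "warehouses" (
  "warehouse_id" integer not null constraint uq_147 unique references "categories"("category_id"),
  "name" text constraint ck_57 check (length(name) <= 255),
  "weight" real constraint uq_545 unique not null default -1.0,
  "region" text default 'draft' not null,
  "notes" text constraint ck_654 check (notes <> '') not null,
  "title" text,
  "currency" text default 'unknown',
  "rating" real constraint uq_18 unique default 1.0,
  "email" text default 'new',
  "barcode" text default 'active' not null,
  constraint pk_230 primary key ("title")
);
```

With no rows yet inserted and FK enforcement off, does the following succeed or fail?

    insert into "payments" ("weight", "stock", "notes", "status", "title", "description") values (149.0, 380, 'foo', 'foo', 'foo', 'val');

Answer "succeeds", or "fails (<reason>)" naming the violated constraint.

fails (NOT NULL on payment_id)

payment_id is omitted from the column list and has no DEFAULT, so it would receive NULL.
But payment_id is declared NOT NULL.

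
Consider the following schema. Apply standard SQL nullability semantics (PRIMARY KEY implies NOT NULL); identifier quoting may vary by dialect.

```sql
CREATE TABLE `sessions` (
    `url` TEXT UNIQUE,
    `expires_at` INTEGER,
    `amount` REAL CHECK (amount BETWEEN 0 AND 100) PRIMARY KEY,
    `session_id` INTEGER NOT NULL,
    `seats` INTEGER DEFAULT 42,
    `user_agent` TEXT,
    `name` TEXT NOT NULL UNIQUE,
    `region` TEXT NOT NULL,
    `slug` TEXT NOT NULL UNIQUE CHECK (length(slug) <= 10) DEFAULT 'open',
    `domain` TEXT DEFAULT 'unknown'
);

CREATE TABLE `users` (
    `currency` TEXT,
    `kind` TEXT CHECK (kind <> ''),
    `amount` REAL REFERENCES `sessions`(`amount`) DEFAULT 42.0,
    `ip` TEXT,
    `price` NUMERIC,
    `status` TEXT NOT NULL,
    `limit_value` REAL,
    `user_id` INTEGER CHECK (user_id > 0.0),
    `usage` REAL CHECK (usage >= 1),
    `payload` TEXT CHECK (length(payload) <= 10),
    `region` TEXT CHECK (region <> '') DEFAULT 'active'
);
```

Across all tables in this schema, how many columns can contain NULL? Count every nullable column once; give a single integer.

sessions: 5 nullable (url, expires_at, seats, user_agent, domain — PK (amount) and explicit NOT NULL columns excluded).
users: 10 nullable (currency, kind, amount, ip, price, limit_value, user_id, usage, payload, region — PK none and explicit NOT NULL columns excluded).
Total: 5 + 10 = 15.

15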